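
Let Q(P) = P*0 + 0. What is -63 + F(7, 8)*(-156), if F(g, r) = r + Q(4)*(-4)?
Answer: -1311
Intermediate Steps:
Q(P) = 0 (Q(P) = 0 + 0 = 0)
F(g, r) = r (F(g, r) = r + 0*(-4) = r + 0 = r)
-63 + F(7, 8)*(-156) = -63 + 8*(-156) = -63 - 1248 = -1311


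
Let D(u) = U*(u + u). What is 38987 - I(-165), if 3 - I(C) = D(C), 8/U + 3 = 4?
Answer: 36344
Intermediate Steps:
U = 8 (U = 8/(-3 + 4) = 8/1 = 8*1 = 8)
D(u) = 16*u (D(u) = 8*(u + u) = 8*(2*u) = 16*u)
I(C) = 3 - 16*C
38987 - I(-165) = 38987 - (3 - 16*(-165)) = 38987 - (3 + 2640) = 38987 - 1*2643 = 38987 - 2643 = 36344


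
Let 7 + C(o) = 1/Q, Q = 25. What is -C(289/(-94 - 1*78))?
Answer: 174/25 ≈ 6.9600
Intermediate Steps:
C(o) = -174/25 (C(o) = -7 + 1/25 = -174/25)
-C(289/(-94 - 1*78)) = -1*(-174/25) = 174/25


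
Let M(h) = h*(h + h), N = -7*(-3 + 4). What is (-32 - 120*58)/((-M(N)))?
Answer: 3496/49 ≈ 71.347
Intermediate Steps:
N = -7 (N = -7*1 = -7)
M(h) = 2*h**2 (M(h) = h*(2*h) = 2*h**2)
(-32 - 120*58)/((-M(N))) = (-32 - 120*58)/((-2*(-7)**2)) = (-32 - 6960)/((-2*49)) = -6992/((-1*98)) = -6992/(-98) = -6992*(-1/98) = 3496/49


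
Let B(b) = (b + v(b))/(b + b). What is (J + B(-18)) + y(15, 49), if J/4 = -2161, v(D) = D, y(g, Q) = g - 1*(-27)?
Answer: -8601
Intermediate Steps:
y(g, Q) = 27 + g (y(g, Q) = g + 27 = 27 + g)
B(b) = 1 (B(b) = (b + b)/(b + b) = (2*b)/((2*b)) = (2*b)*(1/(2*b)) = 1)
J = -8644 (J = 4*(-2161) = -8644)
(J + B(-18)) + y(15, 49) = (-8644 + 1) + (27 + 15) = -8643 + 42 = -8601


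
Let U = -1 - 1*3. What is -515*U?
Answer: 2060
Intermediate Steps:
U = -4 (U = -1 - 3 = -4)
-515*U = -515*(-4) = 2060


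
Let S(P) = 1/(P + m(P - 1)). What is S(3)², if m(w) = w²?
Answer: 1/49 ≈ 0.020408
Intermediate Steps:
S(P) = 1/(P + (-1 + P)²) (S(P) = 1/(P + (P - 1)²) = 1/(P + (-1 + P)²))
S(3)² = (1/(3 + (-1 + 3)²))² = (1/(3 + 2²))² = (1/(3 + 4))² = (1/7)² = (⅐)² = 1/49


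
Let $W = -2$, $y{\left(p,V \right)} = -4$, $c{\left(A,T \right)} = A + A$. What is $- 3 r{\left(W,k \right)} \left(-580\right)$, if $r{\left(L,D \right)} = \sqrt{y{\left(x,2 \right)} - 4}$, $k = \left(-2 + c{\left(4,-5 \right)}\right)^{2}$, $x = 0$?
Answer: $3480 i \sqrt{2} \approx 4921.5 i$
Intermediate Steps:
$c{\left(A,T \right)} = 2 A$
$k = 36$ ($k = \left(-2 + 2 \cdot 4\right)^{2} = \left(-2 + 8\right)^{2} = 6^{2} = 36$)
$r{\left(L,D \right)} = 2 i \sqrt{2}$ ($r{\left(L,D \right)} = \sqrt{-4 - 4} = \sqrt{-8} = 2 i \sqrt{2}$)
$- 3 r{\left(W,k \right)} \left(-580\right) = - 3 \cdot 2 i \sqrt{2} \left(-580\right) = - 6 i \sqrt{2} \left(-580\right) = 3480 i \sqrt{2}$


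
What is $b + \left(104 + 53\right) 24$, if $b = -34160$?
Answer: $-30392$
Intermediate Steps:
$b + \left(104 + 53\right) 24 = -34160 + \left(104 + 53\right) 24 = -34160 + 157 \cdot 24 = -34160 + 3768 = -30392$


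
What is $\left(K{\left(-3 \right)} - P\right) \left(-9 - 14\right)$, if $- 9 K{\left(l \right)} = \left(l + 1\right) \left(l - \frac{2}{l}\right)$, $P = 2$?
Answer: $\frac{1564}{27} \approx 57.926$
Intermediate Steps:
$K{\left(l \right)} = - \frac{\left(1 + l\right) \left(l - \frac{2}{l}\right)}{9}$ ($K{\left(l \right)} = - \frac{\left(l + 1\right) \left(l - \frac{2}{l}\right)}{9} = - \frac{\left(1 + l\right) \left(l - \frac{2}{l}\right)}{9}$)
$\left(K{\left(-3 \right)} - P\right) \left(-9 - 14\right) = \left(\frac{2 - - 3 \left(-2 - 3 + \left(-3\right)^{2}\right)}{9 \left(-3\right)} - 2\right) \left(-9 - 14\right) = \left(\frac{1}{9} \left(- \frac{1}{3}\right) \left(2 - - 3 \left(-2 - 3 + 9\right)\right) - 2\right) \left(-23\right) = \left(\frac{1}{9} \left(- \frac{1}{3}\right) \left(2 - \left(-3\right) 4\right) - 2\right) \left(-23\right) = \left(\frac{1}{9} \left(- \frac{1}{3}\right) \left(2 + 12\right) - 2\right) \left(-23\right) = \left(\frac{1}{9} \left(- \frac{1}{3}\right) 14 - 2\right) \left(-23\right) = \left(- \frac{14}{27} - 2\right) \left(-23\right) = \left(- \frac{68}{27}\right) \left(-23\right) = \frac{1564}{27}$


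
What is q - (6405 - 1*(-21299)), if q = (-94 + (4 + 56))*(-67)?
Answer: -25426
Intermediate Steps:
q = 2278 (q = (-94 + 60)*(-67) = -34*(-67) = 2278)
q - (6405 - 1*(-21299)) = 2278 - (6405 - 1*(-21299)) = 2278 - (6405 + 21299) = 2278 - 1*27704 = 2278 - 27704 = -25426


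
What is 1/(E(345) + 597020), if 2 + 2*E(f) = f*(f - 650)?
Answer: 2/1088813 ≈ 1.8369e-6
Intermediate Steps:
E(f) = -1 + f*(-650 + f)/2 (E(f) = -1 + (f*(f - 650))/2 = -1 + (f*(-650 + f))/2 = -1 + f*(-650 + f)/2)
1/(E(345) + 597020) = 1/((-1 + (1/2)*345**2 - 325*345) + 597020) = 1/((-1 + (1/2)*119025 - 112125) + 597020) = 1/((-1 + 119025/2 - 112125) + 597020) = 1/(-105227/2 + 597020) = 1/(1088813/2) = 2/1088813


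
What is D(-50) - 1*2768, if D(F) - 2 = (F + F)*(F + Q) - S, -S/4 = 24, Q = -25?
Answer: 4830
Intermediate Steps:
S = -96 (S = -4*24 = -96)
D(F) = 98 + 2*F*(-25 + F) (D(F) = 2 + ((F + F)*(F - 25) - 1*(-96)) = 2 + ((2*F)*(-25 + F) + 96) = 2 + (2*F*(-25 + F) + 96) = 2 + (96 + 2*F*(-25 + F)) = 98 + 2*F*(-25 + F))
D(-50) - 1*2768 = (98 - 50*(-50) + 2*(-50)**2) - 1*2768 = (98 + 2500 + 2*2500) - 2768 = (98 + 2500 + 5000) - 2768 = 7598 - 2768 = 4830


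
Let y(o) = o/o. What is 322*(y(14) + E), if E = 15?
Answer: 5152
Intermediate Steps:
y(o) = 1
322*(y(14) + E) = 322*(1 + 15) = 322*16 = 5152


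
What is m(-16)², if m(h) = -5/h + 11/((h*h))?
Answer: 8281/65536 ≈ 0.12636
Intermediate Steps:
m(h) = -5/h + 11/h² (m(h) = -5/h + 11/(h²) = -5/h + 11/h²)
m(-16)² = ((11 - 5*(-16))/(-16)²)² = ((11 + 80)/256)² = ((1/256)*91)² = (91/256)² = 8281/65536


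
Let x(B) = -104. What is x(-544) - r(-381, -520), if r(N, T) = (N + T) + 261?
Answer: 536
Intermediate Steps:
r(N, T) = 261 + N + T
x(-544) - r(-381, -520) = -104 - (261 - 381 - 520) = -104 - 1*(-640) = -104 + 640 = 536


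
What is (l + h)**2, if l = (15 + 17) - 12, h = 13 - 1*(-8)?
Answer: 1681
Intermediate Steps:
h = 21 (h = 13 + 8 = 21)
l = 20 (l = 32 - 12 = 20)
(l + h)**2 = (20 + 21)**2 = 41**2 = 1681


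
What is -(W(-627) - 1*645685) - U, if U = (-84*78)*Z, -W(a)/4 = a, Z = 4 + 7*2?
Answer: 761113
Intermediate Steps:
Z = 18 (Z = 4 + 14 = 18)
W(a) = -4*a
U = -117936 (U = -84*78*18 = -6552*18 = -117936)
-(W(-627) - 1*645685) - U = -(-4*(-627) - 1*645685) - 1*(-117936) = -(2508 - 645685) + 117936 = -1*(-643177) + 117936 = 643177 + 117936 = 761113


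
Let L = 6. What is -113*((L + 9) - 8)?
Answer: -791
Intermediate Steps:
-113*((L + 9) - 8) = -113*((6 + 9) - 8) = -113*(15 - 8) = -113*7 = -791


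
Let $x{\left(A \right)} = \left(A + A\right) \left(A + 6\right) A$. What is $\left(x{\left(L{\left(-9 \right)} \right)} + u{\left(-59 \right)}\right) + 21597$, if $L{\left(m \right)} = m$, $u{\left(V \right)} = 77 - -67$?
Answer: $21255$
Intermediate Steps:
$u{\left(V \right)} = 144$ ($u{\left(V \right)} = 77 + 67 = 144$)
$x{\left(A \right)} = 2 A^{2} \left(6 + A\right)$ ($x{\left(A \right)} = 2 A \left(6 + A\right) A = 2 A^{2} \left(6 + A\right)$)
$\left(x{\left(L{\left(-9 \right)} \right)} + u{\left(-59 \right)}\right) + 21597 = \left(2 \left(-9\right)^{2} \left(6 - 9\right) + 144\right) + 21597 = \left(2 \cdot 81 \left(-3\right) + 144\right) + 21597 = \left(-486 + 144\right) + 21597 = -342 + 21597 = 21255$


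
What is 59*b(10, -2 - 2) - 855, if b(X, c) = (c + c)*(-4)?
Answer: 1033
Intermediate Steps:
b(X, c) = -8*c (b(X, c) = (2*c)*(-4) = -8*c)
59*b(10, -2 - 2) - 855 = 59*(-8*(-2 - 2)) - 855 = 59*(-8*(-4)) - 855 = 59*32 - 855 = 1888 - 855 = 1033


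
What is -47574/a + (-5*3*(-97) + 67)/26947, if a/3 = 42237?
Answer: -40337868/126462271 ≈ -0.31897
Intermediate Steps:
a = 126711 (a = 3*42237 = 126711)
-47574/a + (-5*3*(-97) + 67)/26947 = -47574/126711 + (-5*3*(-97) + 67)/26947 = -47574*1/126711 + (-15*(-97) + 67)*(1/26947) = -1762/4693 + (1455 + 67)*(1/26947) = -1762/4693 + 1522*(1/26947) = -1762/4693 + 1522/26947 = -40337868/126462271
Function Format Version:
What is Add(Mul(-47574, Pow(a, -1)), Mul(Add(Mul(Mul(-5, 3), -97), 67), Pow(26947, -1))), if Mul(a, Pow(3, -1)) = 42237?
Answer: Rational(-40337868, 126462271) ≈ -0.31897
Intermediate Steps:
a = 126711 (a = Mul(3, 42237) = 126711)
Add(Mul(-47574, Pow(a, -1)), Mul(Add(Mul(Mul(-5, 3), -97), 67), Pow(26947, -1))) = Add(Mul(-47574, Pow(126711, -1)), Mul(Add(Mul(Mul(-5, 3), -97), 67), Pow(26947, -1))) = Add(Mul(-47574, Rational(1, 126711)), Mul(Add(Mul(-15, -97), 67), Rational(1, 26947))) = Add(Rational(-1762, 4693), Mul(Add(1455, 67), Rational(1, 26947))) = Add(Rational(-1762, 4693), Mul(1522, Rational(1, 26947))) = Add(Rational(-1762, 4693), Rational(1522, 26947)) = Rational(-40337868, 126462271)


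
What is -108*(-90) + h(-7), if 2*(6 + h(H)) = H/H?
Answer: 19429/2 ≈ 9714.5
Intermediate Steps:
h(H) = -11/2 (h(H) = -6 + (H/H)/2 = -6 + (½)*1 = -6 + ½ = -11/2)
-108*(-90) + h(-7) = -108*(-90) - 11/2 = 9720 - 11/2 = 19429/2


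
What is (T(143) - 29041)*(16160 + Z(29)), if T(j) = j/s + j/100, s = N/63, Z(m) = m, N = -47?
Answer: -2224156184131/4700 ≈ -4.7322e+8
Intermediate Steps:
s = -47/63 ≈ -0.74603
T(j) = -6253*j/4700 (T(j) = j/(-47/63) + j/100 = j*(-63/47) + j*(1/100) = -63*j/47 + j/100 = -6253*j/4700)
(T(143) - 29041)*(16160 + Z(29)) = (-6253/4700*143 - 29041)*(16160 + 29) = (-894179/4700 - 29041)*16189 = -137386879/4700*16189 = -2224156184131/4700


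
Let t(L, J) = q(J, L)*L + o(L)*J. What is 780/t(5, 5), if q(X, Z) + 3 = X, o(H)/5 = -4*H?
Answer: -78/49 ≈ -1.5918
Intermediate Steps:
o(H) = -20*H (o(H) = 5*(-4*H) = -20*H)
q(X, Z) = -3 + X
t(L, J) = L*(-3 + J) - 20*J*L (t(L, J) = (-3 + J)*L + (-20*L)*J = L*(-3 + J) - 20*J*L)
780/t(5, 5) = 780/((5*(-3 - 19*5))) = 780/((5*(-3 - 95))) = 780/((5*(-98))) = 780/(-490) = 780*(-1/490) = -78/49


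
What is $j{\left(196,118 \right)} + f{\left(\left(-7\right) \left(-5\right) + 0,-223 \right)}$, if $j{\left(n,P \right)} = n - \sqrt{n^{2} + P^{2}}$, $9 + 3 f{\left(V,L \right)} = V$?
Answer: $\frac{614}{3} - 2 \sqrt{13085} \approx -24.113$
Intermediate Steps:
$f{\left(V,L \right)} = -3 + \frac{V}{3}$
$j{\left(n,P \right)} = n - \sqrt{P^{2} + n^{2}}$
$j{\left(196,118 \right)} + f{\left(\left(-7\right) \left(-5\right) + 0,-223 \right)} = \left(196 - \sqrt{118^{2} + 196^{2}}\right) - \left(3 - \frac{\left(-7\right) \left(-5\right) + 0}{3}\right) = \left(196 - \sqrt{13924 + 38416}\right) - \left(3 - \frac{35 + 0}{3}\right) = \left(196 - \sqrt{52340}\right) + \left(-3 + \frac{1}{3} \cdot 35\right) = \left(196 - 2 \sqrt{13085}\right) + \left(-3 + \frac{35}{3}\right) = \left(196 - 2 \sqrt{13085}\right) + \frac{26}{3} = \frac{614}{3} - 2 \sqrt{13085}$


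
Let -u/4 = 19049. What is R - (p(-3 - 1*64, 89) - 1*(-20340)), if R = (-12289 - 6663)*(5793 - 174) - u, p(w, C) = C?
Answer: -106435521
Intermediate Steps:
u = -76196 (u = -4*19049 = -76196)
R = -106415092 (R = (-12289 - 6663)*(5793 - 174) - 1*(-76196) = -18952*5619 + 76196 = -106491288 + 76196 = -106415092)
R - (p(-3 - 1*64, 89) - 1*(-20340)) = -106415092 - (89 - 1*(-20340)) = -106415092 - (89 + 20340) = -106415092 - 1*20429 = -106415092 - 20429 = -106435521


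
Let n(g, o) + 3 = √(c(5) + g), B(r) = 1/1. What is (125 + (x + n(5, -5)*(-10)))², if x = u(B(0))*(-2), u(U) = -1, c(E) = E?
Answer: 25649 - 3140*√10 ≈ 15719.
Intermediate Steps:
B(r) = 1 (B(r) = 1*1 = 1)
x = 2 (x = -1*(-2) = 2)
n(g, o) = -3 + √(5 + g)
(125 + (x + n(5, -5)*(-10)))² = (125 + (2 + (-3 + √(5 + 5))*(-10)))² = (125 + (2 + (-3 + √10)*(-10)))² = (125 + (2 + (30 - 10*√10)))² = (125 + (32 - 10*√10))² = (157 - 10*√10)²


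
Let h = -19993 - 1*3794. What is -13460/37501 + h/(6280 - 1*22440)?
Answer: 674522687/606016160 ≈ 1.1130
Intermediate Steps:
h = -23787 (h = -19993 - 3794 = -23787)
-13460/37501 + h/(6280 - 1*22440) = -13460/37501 - 23787/(6280 - 1*22440) = -13460*1/37501 - 23787/(6280 - 22440) = -13460/37501 - 23787/(-16160) = -13460/37501 - 23787*(-1/16160) = -13460/37501 + 23787/16160 = 674522687/606016160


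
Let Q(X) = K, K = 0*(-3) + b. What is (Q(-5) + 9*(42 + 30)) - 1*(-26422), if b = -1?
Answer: 27069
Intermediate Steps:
K = -1 (K = 0*(-3) - 1 = 0 - 1 = -1)
Q(X) = -1
(Q(-5) + 9*(42 + 30)) - 1*(-26422) = (-1 + 9*(42 + 30)) - 1*(-26422) = (-1 + 9*72) + 26422 = (-1 + 648) + 26422 = 647 + 26422 = 27069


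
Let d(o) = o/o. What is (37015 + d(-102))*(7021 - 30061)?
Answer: -852848640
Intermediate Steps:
d(o) = 1
(37015 + d(-102))*(7021 - 30061) = (37015 + 1)*(7021 - 30061) = 37016*(-23040) = -852848640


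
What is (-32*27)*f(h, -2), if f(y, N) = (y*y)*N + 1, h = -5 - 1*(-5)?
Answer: -864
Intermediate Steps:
h = 0 (h = -5 + 5 = 0)
f(y, N) = 1 + N*y² (f(y, N) = y²*N + 1 = N*y² + 1 = 1 + N*y²)
(-32*27)*f(h, -2) = (-32*27)*(1 - 2*0²) = -864*(1 - 2*0) = -864*(1 + 0) = -864*1 = -864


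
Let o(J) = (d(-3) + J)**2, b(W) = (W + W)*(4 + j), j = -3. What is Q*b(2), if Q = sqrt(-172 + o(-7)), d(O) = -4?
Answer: 4*I*sqrt(51) ≈ 28.566*I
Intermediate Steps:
b(W) = 2*W (b(W) = (W + W)*(4 - 3) = (2*W)*1 = 2*W)
o(J) = (-4 + J)**2
Q = I*sqrt(51) (Q = sqrt(-172 + (-4 - 7)**2) = sqrt(-172 + (-11)**2) = sqrt(-172 + 121) = sqrt(-51) = I*sqrt(51) ≈ 7.1414*I)
Q*b(2) = (I*sqrt(51))*(2*2) = (I*sqrt(51))*4 = 4*I*sqrt(51)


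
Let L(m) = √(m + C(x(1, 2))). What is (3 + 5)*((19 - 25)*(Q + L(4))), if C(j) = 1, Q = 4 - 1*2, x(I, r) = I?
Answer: -96 - 48*√5 ≈ -203.33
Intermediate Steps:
Q = 2 (Q = 4 - 2 = 2)
L(m) = √(1 + m) (L(m) = √(m + 1) = √(1 + m))
(3 + 5)*((19 - 25)*(Q + L(4))) = (3 + 5)*((19 - 25)*(2 + √(1 + 4))) = 8*(-6*(2 + √5)) = 8*(-12 - 6*√5) = -96 - 48*√5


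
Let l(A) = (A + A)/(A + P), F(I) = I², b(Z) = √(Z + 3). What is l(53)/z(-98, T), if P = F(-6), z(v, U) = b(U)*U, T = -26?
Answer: 53*I*√23/26611 ≈ 0.0095517*I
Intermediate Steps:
b(Z) = √(3 + Z)
z(v, U) = U*√(3 + U) (z(v, U) = √(3 + U)*U = U*√(3 + U))
P = 36 (P = (-6)² = 36)
l(A) = 2*A/(36 + A) (l(A) = (A + A)/(A + 36) = (2*A)/(36 + A) = 2*A/(36 + A))
l(53)/z(-98, T) = (2*53/(36 + 53))/((-26*√(3 - 26))) = (2*53/89)/((-26*I*√23)) = (2*53*(1/89))/((-26*I*√23)) = 106/(89*((-26*I*√23))) = 106*(I*√23/598)/89 = 53*I*√23/26611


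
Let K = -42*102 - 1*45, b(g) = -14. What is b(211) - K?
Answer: 4315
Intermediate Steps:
K = -4329 (K = -4284 - 45 = -4329)
b(211) - K = -14 - 1*(-4329) = -14 + 4329 = 4315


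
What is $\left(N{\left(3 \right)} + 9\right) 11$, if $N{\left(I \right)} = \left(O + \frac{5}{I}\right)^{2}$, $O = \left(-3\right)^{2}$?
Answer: $\frac{12155}{9} \approx 1350.6$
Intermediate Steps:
$O = 9$
$N{\left(I \right)} = \left(9 + \frac{5}{I}\right)^{2}$
$\left(N{\left(3 \right)} + 9\right) 11 = \left(\frac{\left(5 + 9 \cdot 3\right)^{2}}{9} + 9\right) 11 = \left(\frac{\left(5 + 27\right)^{2}}{9} + 9\right) 11 = \left(\frac{32^{2}}{9} + 9\right) 11 = \left(\frac{1}{9} \cdot 1024 + 9\right) 11 = \left(\frac{1024}{9} + 9\right) 11 = \frac{1105}{9} \cdot 11 = \frac{12155}{9}$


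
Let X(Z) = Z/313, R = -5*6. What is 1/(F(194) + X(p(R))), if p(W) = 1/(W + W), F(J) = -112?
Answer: -18780/2103361 ≈ -0.0089286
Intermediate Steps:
R = -30
p(W) = 1/(2*W)
X(Z) = Z/313 (X(Z) = Z*(1/313) = Z/313)
1/(F(194) + X(p(R))) = 1/(-112 + ((1/2)/(-30))/313) = 1/(-112 + ((1/2)*(-1/30))/313) = 1/(-112 + (1/313)*(-1/60)) = 1/(-112 - 1/18780) = 1/(-2103361/18780) = -18780/2103361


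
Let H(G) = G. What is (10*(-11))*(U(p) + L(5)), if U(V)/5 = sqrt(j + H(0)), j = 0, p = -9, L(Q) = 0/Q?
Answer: 0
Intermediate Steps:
L(Q) = 0
U(V) = 0 (U(V) = 5*sqrt(0 + 0) = 5*sqrt(0) = 5*0 = 0)
(10*(-11))*(U(p) + L(5)) = (10*(-11))*(0 + 0) = -110*0 = 0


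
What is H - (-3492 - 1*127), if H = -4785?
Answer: -1166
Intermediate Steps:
H - (-3492 - 1*127) = -4785 - (-3492 - 1*127) = -4785 - (-3492 - 127) = -4785 - 1*(-3619) = -4785 + 3619 = -1166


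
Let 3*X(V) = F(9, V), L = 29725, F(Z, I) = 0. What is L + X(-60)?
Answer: 29725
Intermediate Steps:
X(V) = 0 (X(V) = (1/3)*0 = 0)
L + X(-60) = 29725 + 0 = 29725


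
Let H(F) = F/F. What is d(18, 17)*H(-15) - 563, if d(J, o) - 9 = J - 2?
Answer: -538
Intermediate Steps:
H(F) = 1
d(J, o) = 7 + J (d(J, o) = 9 + (J - 2) = 9 + (-2 + J) = 7 + J)
d(18, 17)*H(-15) - 563 = (7 + 18)*1 - 563 = 25*1 - 563 = 25 - 563 = -538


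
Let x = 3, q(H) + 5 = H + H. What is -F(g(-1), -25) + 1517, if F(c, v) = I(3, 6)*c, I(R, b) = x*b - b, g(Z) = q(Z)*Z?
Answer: 1433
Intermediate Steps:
q(H) = -5 + 2*H (q(H) = -5 + (H + H) = -5 + 2*H)
g(Z) = Z*(-5 + 2*Z) (g(Z) = (-5 + 2*Z)*Z = Z*(-5 + 2*Z))
I(R, b) = 2*b (I(R, b) = 3*b - b = 2*b)
F(c, v) = 12*c (F(c, v) = (2*6)*c = 12*c)
-F(g(-1), -25) + 1517 = -12*(-(-5 + 2*(-1))) + 1517 = -12*(-(-5 - 2)) + 1517 = -12*(-1*(-7)) + 1517 = -12*7 + 1517 = -1*84 + 1517 = -84 + 1517 = 1433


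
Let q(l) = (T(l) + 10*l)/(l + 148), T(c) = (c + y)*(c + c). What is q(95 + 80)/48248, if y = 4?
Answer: 8050/1948013 ≈ 0.0041324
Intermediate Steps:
T(c) = 2*c*(4 + c) (T(c) = (c + 4)*(c + c) = (4 + c)*(2*c) = 2*c*(4 + c))
q(l) = (10*l + 2*l*(4 + l))/(148 + l) (q(l) = (2*l*(4 + l) + 10*l)/(l + 148) = (10*l + 2*l*(4 + l))/(148 + l))
q(95 + 80)/48248 = (2*(95 + 80)*(9 + (95 + 80))/(148 + (95 + 80)))/48248 = (2*175*(9 + 175)/(148 + 175))*(1/48248) = (2*175*184/323)*(1/48248) = (2*175*(1/323)*184)*(1/48248) = (64400/323)*(1/48248) = 8050/1948013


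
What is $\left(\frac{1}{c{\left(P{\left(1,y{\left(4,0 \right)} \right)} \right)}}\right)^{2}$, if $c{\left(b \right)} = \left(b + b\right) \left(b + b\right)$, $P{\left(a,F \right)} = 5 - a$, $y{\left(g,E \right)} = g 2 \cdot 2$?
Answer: $\frac{1}{4096} \approx 0.00024414$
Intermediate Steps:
$y{\left(g,E \right)} = 4 g$ ($y{\left(g,E \right)} = 2 g 2 = 4 g$)
$c{\left(b \right)} = 4 b^{2}$ ($c{\left(b \right)} = 2 b 2 b = 4 b^{2}$)
$\left(\frac{1}{c{\left(P{\left(1,y{\left(4,0 \right)} \right)} \right)}}\right)^{2} = \left(\frac{1}{4 \left(5 - 1\right)^{2}}\right)^{2} = \left(\frac{1}{4 \cdot 4^{2}}\right)^{2} = \left(\frac{1}{4 \cdot 16}\right)^{2} = \left(\frac{1}{64}\right)^{2} = \frac{1}{4096}$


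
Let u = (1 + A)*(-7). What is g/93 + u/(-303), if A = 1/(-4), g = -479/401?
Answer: 67535/15066372 ≈ 0.0044825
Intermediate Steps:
g = -479/401 (g = -479*1/401 = -479/401 ≈ -1.1945)
A = -¼ ≈ -0.25000
u = -21/4 (u = (1 - ¼)*(-7) = (¾)*(-7) = -21/4 ≈ -5.2500)
g/93 + u/(-303) = -479/401/93 - 21/4/(-303) = -479/401*1/93 - 21/4*(-1/303) = -479/37293 + 7/404 = 67535/15066372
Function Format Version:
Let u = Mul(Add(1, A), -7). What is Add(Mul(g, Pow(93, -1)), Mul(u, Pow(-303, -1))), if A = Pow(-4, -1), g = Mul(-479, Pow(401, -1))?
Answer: Rational(67535, 15066372) ≈ 0.0044825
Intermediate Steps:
g = Rational(-479, 401) (g = Mul(-479, Rational(1, 401)) = Rational(-479, 401) ≈ -1.1945)
A = Rational(-1, 4) ≈ -0.25000
u = Rational(-21, 4) (u = Mul(Add(1, Rational(-1, 4)), -7) = Mul(Rational(3, 4), -7) = Rational(-21, 4) ≈ -5.2500)
Add(Mul(g, Pow(93, -1)), Mul(u, Pow(-303, -1))) = Add(Mul(Rational(-479, 401), Pow(93, -1)), Mul(Rational(-21, 4), Pow(-303, -1))) = Add(Mul(Rational(-479, 401), Rational(1, 93)), Mul(Rational(-21, 4), Rational(-1, 303))) = Add(Rational(-479, 37293), Rational(7, 404)) = Rational(67535, 15066372)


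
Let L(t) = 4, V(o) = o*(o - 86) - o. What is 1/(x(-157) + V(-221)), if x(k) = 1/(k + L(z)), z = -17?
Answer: 153/10414403 ≈ 1.4691e-5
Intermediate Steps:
V(o) = -o + o*(-86 + o) (V(o) = o*(-86 + o) - o = -o + o*(-86 + o))
x(k) = 1/(4 + k) (x(k) = 1/(k + 4) = 1/(4 + k))
1/(x(-157) + V(-221)) = 1/(1/(4 - 157) - 221*(-87 - 221)) = 1/(1/(-153) - 221*(-308)) = 1/(-1/153 + 68068) = 1/(10414403/153) = 153/10414403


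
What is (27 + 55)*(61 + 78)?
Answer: 11398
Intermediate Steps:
(27 + 55)*(61 + 78) = 82*139 = 11398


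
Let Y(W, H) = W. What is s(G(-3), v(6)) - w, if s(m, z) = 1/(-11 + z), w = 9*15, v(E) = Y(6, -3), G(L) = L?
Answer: -676/5 ≈ -135.20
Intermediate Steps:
v(E) = 6
w = 135
s(G(-3), v(6)) - w = 1/(-11 + 6) - 1*135 = 1/(-5) - 135 = -⅕ - 135 = -676/5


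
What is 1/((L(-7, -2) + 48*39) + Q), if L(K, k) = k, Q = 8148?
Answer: 1/10018 ≈ 9.9820e-5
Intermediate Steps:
1/((L(-7, -2) + 48*39) + Q) = 1/((-2 + 48*39) + 8148) = 1/((-2 + 1872) + 8148) = 1/(1870 + 8148) = 1/10018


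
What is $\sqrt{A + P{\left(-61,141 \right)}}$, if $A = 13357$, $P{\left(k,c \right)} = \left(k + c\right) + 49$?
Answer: $\sqrt{13486} \approx 116.13$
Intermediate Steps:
$P{\left(k,c \right)} = 49 + c + k$ ($P{\left(k,c \right)} = \left(c + k\right) + 49 = 49 + c + k$)
$\sqrt{A + P{\left(-61,141 \right)}} = \sqrt{13357 + \left(49 + 141 - 61\right)} = \sqrt{13357 + 129} = \sqrt{13486}$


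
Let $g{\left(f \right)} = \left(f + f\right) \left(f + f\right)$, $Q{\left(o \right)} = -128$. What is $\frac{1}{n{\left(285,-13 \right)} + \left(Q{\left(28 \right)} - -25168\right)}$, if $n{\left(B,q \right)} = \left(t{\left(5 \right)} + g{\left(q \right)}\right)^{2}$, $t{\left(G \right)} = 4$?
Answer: $\frac{1}{487440} \approx 2.0515 \cdot 10^{-6}$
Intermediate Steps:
$g{\left(f \right)} = 4 f^{2}$ ($g{\left(f \right)} = 2 f 2 f = 4 f^{2}$)
$n{\left(B,q \right)} = \left(4 + 4 q^{2}\right)^{2}$
$\frac{1}{n{\left(285,-13 \right)} + \left(Q{\left(28 \right)} - -25168\right)} = \frac{1}{16 \left(1 + \left(-13\right)^{2}\right)^{2} - -25040} = \frac{1}{16 \left(1 + 169\right)^{2} + \left(-128 + 25168\right)} = \frac{1}{16 \cdot 170^{2} + 25040} = \frac{1}{16 \cdot 28900 + 25040} = \frac{1}{462400 + 25040} = \frac{1}{487440}$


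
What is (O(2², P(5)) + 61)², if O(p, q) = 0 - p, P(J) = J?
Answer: 3249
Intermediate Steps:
O(p, q) = -p
(O(2², P(5)) + 61)² = (-1*2² + 61)² = (-1*4 + 61)² = (-4 + 61)² = 57² = 3249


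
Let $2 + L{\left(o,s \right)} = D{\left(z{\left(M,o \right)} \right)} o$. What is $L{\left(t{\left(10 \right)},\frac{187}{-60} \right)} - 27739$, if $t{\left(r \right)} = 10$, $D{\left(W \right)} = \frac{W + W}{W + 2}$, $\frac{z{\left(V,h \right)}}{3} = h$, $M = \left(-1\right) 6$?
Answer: $- \frac{110889}{4} \approx -27722.0$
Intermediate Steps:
$M = -6$
$z{\left(V,h \right)} = 3 h$
$D{\left(W \right)} = \frac{2 W}{2 + W}$
$L{\left(o,s \right)} = -2 + \frac{6 o^{2}}{2 + 3 o}$ ($L{\left(o,s \right)} = -2 + \frac{2 \cdot 3 o}{2 + 3 o} o = -2 + \frac{6 o}{2 + 3 o} o = -2 + \frac{6 o^{2}}{2 + 3 o}$)
$L{\left(t{\left(10 \right)},\frac{187}{-60} \right)} - 27739 = \frac{2 \left(-2 - 30 + 3 \cdot 10^{2}\right)}{2 + 3 \cdot 10} - 27739 = \frac{2 \left(-2 - 30 + 3 \cdot 100\right)}{2 + 30} - 27739 = \frac{2 \left(-2 - 30 + 300\right)}{32} - 27739 = 2 \cdot \frac{1}{32} \cdot 268 - 27739 = \frac{67}{4} - 27739 = - \frac{110889}{4}$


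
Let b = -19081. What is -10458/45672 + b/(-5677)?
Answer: 135349561/43213324 ≈ 3.1321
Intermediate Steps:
-10458/45672 + b/(-5677) = -10458/45672 - 19081/(-5677) = -10458*1/45672 - 19081*(-1/5677) = -1743/7612 + 19081/5677 = 135349561/43213324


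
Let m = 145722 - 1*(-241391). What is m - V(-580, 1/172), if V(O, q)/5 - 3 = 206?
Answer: 386068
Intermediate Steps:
V(O, q) = 1045 (V(O, q) = 15 + 5*206 = 15 + 1030 = 1045)
m = 387113 (m = 145722 + 241391 = 387113)
m - V(-580, 1/172) = 387113 - 1*1045 = 387113 - 1045 = 386068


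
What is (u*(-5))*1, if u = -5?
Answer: 25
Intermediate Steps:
(u*(-5))*1 = -5*(-5)*1 = 25*1 = 25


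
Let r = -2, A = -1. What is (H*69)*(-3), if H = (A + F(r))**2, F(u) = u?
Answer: -1863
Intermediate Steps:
H = 9 (H = (-1 - 2)**2 = (-3)**2 = 9)
(H*69)*(-3) = (9*69)*(-3) = 621*(-3) = -1863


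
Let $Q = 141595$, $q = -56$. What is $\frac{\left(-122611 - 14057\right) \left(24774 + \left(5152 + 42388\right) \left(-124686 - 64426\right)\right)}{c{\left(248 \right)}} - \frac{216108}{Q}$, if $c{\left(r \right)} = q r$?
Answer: $- \frac{3106732052518291119}{35115560} \approx -8.8472 \cdot 10^{10}$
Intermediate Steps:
$c{\left(r \right)} = - 56 r$
$\frac{\left(-122611 - 14057\right) \left(24774 + \left(5152 + 42388\right) \left(-124686 - 64426\right)\right)}{c{\left(248 \right)}} - \frac{216108}{Q} = \frac{\left(-122611 - 14057\right) \left(24774 + \left(5152 + 42388\right) \left(-124686 - 64426\right)\right)}{\left(-56\right) 248} - \frac{216108}{141595} = \frac{\left(-136668\right) \left(24774 + 47540 \left(-189112\right)\right)}{-13888} - \frac{216108}{141595} = - 136668 \left(24774 - 8990384480\right) \left(- \frac{1}{13888}\right) - \frac{216108}{141595} = \left(-136668\right) \left(-8990359706\right) \left(- \frac{1}{13888}\right) - \frac{216108}{141595} = 1228694480299608 \left(- \frac{1}{13888}\right) - \frac{216108}{141595} = - \frac{21940972862493}{248} - \frac{216108}{141595} = - \frac{3106732052518291119}{35115560}$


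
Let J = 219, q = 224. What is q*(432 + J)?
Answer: 145824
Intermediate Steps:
q*(432 + J) = 224*(432 + 219) = 224*651 = 145824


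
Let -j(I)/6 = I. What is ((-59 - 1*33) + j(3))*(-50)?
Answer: 5500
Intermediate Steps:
j(I) = -6*I
((-59 - 1*33) + j(3))*(-50) = ((-59 - 1*33) - 6*3)*(-50) = ((-59 - 33) - 18)*(-50) = (-92 - 18)*(-50) = -110*(-50) = 5500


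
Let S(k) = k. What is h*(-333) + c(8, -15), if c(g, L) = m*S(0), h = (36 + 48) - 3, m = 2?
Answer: -26973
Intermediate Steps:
h = 81 (h = 84 - 3 = 81)
c(g, L) = 0 (c(g, L) = 2*0 = 0)
h*(-333) + c(8, -15) = 81*(-333) + 0 = -26973 + 0 = -26973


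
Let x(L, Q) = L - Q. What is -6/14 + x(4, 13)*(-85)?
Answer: 5352/7 ≈ 764.57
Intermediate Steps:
-6/14 + x(4, 13)*(-85) = -6/14 + (4 - 1*13)*(-85) = -6*1/14 + (4 - 13)*(-85) = -3/7 - 9*(-85) = -3/7 + 765 = 5352/7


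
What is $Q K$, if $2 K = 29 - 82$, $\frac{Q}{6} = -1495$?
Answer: $237705$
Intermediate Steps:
$Q = -8970$ ($Q = 6 \left(-1495\right) = -8970$)
$K = - \frac{53}{2}$ ($K = \frac{29 - 82}{2} = \frac{1}{2} \left(-53\right) = - \frac{53}{2} \approx -26.5$)
$Q K = \left(-8970\right) \left(- \frac{53}{2}\right) = 237705$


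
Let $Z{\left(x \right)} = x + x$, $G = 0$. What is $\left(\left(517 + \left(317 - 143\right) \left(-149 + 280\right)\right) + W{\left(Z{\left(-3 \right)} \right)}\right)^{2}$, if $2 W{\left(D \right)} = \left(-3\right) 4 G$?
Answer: $543402721$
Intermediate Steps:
$Z{\left(x \right)} = 2 x$
$W{\left(D \right)} = 0$ ($W{\left(D \right)} = \frac{\left(-3\right) 4 \cdot 0}{2} = \frac{\left(-12\right) 0}{2} = \frac{1}{2} \cdot 0 = 0$)
$\left(\left(517 + \left(317 - 143\right) \left(-149 + 280\right)\right) + W{\left(Z{\left(-3 \right)} \right)}\right)^{2} = \left(\left(517 + \left(317 - 143\right) \left(-149 + 280\right)\right) + 0\right)^{2} = \left(\left(517 + 174 \cdot 131\right) + 0\right)^{2} = \left(\left(517 + 22794\right) + 0\right)^{2} = \left(23311 + 0\right)^{2} = 23311^{2} = 543402721$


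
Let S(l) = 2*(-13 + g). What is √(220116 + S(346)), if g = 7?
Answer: 6*√6114 ≈ 469.15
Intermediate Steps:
S(l) = -12 (S(l) = 2*(-13 + 7) = 2*(-6) = -12)
√(220116 + S(346)) = √(220116 - 12) = √220104 = 6*√6114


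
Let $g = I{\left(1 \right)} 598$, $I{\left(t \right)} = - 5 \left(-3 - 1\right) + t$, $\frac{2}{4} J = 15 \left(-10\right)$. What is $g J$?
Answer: $-3767400$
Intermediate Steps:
$J = -300$ ($J = 2 \cdot 15 \left(-10\right) = 2 \left(-150\right) = -300$)
$I{\left(t \right)} = 20 + t$ ($I{\left(t \right)} = \left(-5\right) \left(-4\right) + t = 20 + t$)
$g = 12558$ ($g = \left(20 + 1\right) 598 = 21 \cdot 598 = 12558$)
$g J = 12558 \left(-300\right) = -3767400$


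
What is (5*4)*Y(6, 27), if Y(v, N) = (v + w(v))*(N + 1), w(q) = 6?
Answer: 6720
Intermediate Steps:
Y(v, N) = (1 + N)*(6 + v) (Y(v, N) = (v + 6)*(N + 1) = (6 + v)*(1 + N) = (1 + N)*(6 + v))
(5*4)*Y(6, 27) = (5*4)*(6 + 6 + 6*27 + 27*6) = 20*(6 + 6 + 162 + 162) = 20*336 = 6720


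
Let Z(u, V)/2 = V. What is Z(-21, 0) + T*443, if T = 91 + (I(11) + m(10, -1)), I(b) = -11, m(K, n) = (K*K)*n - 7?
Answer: -11961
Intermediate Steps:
m(K, n) = -7 + n*K² (m(K, n) = K²*n - 7 = n*K² - 7 = -7 + n*K²)
Z(u, V) = 2*V
T = -27 (T = 91 + (-11 + (-7 - 1*10²)) = 91 + (-11 + (-7 - 1*100)) = 91 + (-11 + (-7 - 100)) = 91 + (-11 - 107) = 91 - 118 = -27)
Z(-21, 0) + T*443 = 2*0 - 27*443 = 0 - 11961 = -11961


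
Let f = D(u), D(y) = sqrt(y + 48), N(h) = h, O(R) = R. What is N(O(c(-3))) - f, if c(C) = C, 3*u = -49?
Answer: -3 - sqrt(285)/3 ≈ -8.6273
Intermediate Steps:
u = -49/3 (u = (1/3)*(-49) = -49/3 ≈ -16.333)
D(y) = sqrt(48 + y)
f = sqrt(285)/3 (f = sqrt(48 - 49/3) = sqrt(95/3) = sqrt(285)/3 ≈ 5.6273)
N(O(c(-3))) - f = -3 - sqrt(285)/3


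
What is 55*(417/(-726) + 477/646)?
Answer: 32050/3553 ≈ 9.0205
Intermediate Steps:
55*(417/(-726) + 477/646) = 55*(417*(-1/726) + 477*(1/646)) = 55*(-139/242 + 477/646) = 55*(6410/39083) = 32050/3553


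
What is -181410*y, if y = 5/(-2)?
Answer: 453525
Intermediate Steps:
y = -5/2 (y = 5*(-½) = -5/2 ≈ -2.5000)
-181410*y = -181410*(-5/2) = 453525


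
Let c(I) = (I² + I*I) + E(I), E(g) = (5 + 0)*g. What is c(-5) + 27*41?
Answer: 1132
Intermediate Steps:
E(g) = 5*g
c(I) = 2*I² + 5*I (c(I) = (I² + I*I) + 5*I = (I² + I²) + 5*I = 2*I² + 5*I)
c(-5) + 27*41 = -5*(5 + 2*(-5)) + 27*41 = -5*(5 - 10) + 1107 = -5*(-5) + 1107 = 25 + 1107 = 1132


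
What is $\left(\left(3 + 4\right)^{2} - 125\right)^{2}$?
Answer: $5776$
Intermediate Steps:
$\left(\left(3 + 4\right)^{2} - 125\right)^{2} = \left(7^{2} - 125\right)^{2} = \left(49 - 125\right)^{2} = \left(-76\right)^{2} = 5776$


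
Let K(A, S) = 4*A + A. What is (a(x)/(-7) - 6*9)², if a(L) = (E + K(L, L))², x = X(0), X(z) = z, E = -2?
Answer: 145924/49 ≈ 2978.0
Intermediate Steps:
x = 0
K(A, S) = 5*A
a(L) = (-2 + 5*L)²
(a(x)/(-7) - 6*9)² = ((-2 + 5*0)²/(-7) - 6*9)² = ((-2 + 0)²*(-⅐) - 54)² = ((-2)²*(-⅐) - 54)² = (4*(-⅐) - 54)² = (-4/7 - 54)² = (-382/7)² = 145924/49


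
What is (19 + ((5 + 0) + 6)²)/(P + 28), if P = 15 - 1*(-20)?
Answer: 20/9 ≈ 2.2222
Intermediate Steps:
P = 35 (P = 15 + 20 = 35)
(19 + ((5 + 0) + 6)²)/(P + 28) = (19 + ((5 + 0) + 6)²)/(35 + 28) = (19 + (5 + 6)²)/63 = (19 + 11²)/63 = (19 + 121)/63 = (1/63)*140 = 20/9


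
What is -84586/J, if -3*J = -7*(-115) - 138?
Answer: 253758/667 ≈ 380.45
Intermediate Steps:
J = -667/3 (J = -(-7*(-115) - 138)/3 = -(805 - 138)/3 = -⅓*667 = -667/3 ≈ -222.33)
-84586/J = -84586/(-667/3) = -84586*(-3/667) = 253758/667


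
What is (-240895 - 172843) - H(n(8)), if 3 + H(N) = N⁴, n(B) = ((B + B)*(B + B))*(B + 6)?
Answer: -164995464056871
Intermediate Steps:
n(B) = 4*B²*(6 + B) (n(B) = ((2*B)*(2*B))*(6 + B) = (4*B²)*(6 + B) = 4*B²*(6 + B))
H(N) = -3 + N⁴
(-240895 - 172843) - H(n(8)) = (-240895 - 172843) - (-3 + (4*8²*(6 + 8))⁴) = -413738 - (-3 + (4*64*14)⁴) = -413738 - (-3 + 3584⁴) = -413738 - (-3 + 164995463643136) = -413738 - 1*164995463643133 = -413738 - 164995463643133 = -164995464056871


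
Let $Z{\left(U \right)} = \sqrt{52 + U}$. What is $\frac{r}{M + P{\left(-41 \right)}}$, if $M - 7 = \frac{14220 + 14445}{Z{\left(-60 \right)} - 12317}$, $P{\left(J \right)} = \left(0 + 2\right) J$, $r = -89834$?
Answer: $\frac{975797210484}{839946295} - \frac{28612129 i \sqrt{2}}{5039677770} \approx 1161.7 - 0.008029 i$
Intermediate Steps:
$P{\left(J \right)} = 2 J$
$M = 7 + \frac{28665}{-12317 + 2 i \sqrt{2}}$ ($M = 7 + \frac{14220 + 14445}{\sqrt{52 - 60} - 12317} = 7 + \frac{28665}{\sqrt{-8} - 12317} = 7 + \frac{28665}{2 i \sqrt{2} - 12317} = 7 + \frac{28665}{-12317 + 2 i \sqrt{2}} \approx 4.6727 - 0.00053443 i$)
$\frac{r}{M + P{\left(-41 \right)}} = - \frac{89834}{\left(\frac{236297558}{50569499} - \frac{19110 i \sqrt{2}}{50569499}\right) + 2 \left(-41\right)} = - \frac{89834}{\left(\frac{236297558}{50569499} - \frac{19110 i \sqrt{2}}{50569499}\right) - 82} = - \frac{89834}{- \frac{3910401360}{50569499} - \frac{19110 i \sqrt{2}}{50569499}}$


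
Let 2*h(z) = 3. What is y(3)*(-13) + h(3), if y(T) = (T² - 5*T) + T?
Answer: 81/2 ≈ 40.500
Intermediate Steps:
y(T) = T² - 4*T
h(z) = 3/2 (h(z) = (½)*3 = 3/2)
y(3)*(-13) + h(3) = (3*(-4 + 3))*(-13) + 3/2 = (3*(-1))*(-13) + 3/2 = -3*(-13) + 3/2 = 39 + 3/2 = 81/2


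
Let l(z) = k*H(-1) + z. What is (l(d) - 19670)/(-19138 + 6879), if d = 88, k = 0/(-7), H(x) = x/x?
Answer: 19582/12259 ≈ 1.5974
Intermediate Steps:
H(x) = 1
k = 0 (k = 0*(-1/7) = 0)
l(z) = z (l(z) = 0*1 + z = 0 + z = z)
(l(d) - 19670)/(-19138 + 6879) = (88 - 19670)/(-19138 + 6879) = -19582/(-12259) = -19582*(-1/12259) = 19582/12259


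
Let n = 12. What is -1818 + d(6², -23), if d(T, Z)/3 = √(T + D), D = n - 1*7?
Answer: -1818 + 3*√41 ≈ -1798.8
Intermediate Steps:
D = 5 (D = 12 - 1*7 = 12 - 7 = 5)
d(T, Z) = 3*√(5 + T) (d(T, Z) = 3*√(T + 5) = 3*√(5 + T))
-1818 + d(6², -23) = -1818 + 3*√(5 + 6²) = -1818 + 3*√(5 + 36) = -1818 + 3*√41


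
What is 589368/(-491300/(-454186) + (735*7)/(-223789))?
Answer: 29952221253911736/53805374365 ≈ 5.5668e+5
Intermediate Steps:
589368/(-491300/(-454186) + (735*7)/(-223789)) = 589368/(-491300*(-1/454186) + 5145*(-1/223789)) = 589368/(245650/227093 - 5145/223789) = 589368/(53805374365/50820915377) = 589368*(50820915377/53805374365) = 29952221253911736/53805374365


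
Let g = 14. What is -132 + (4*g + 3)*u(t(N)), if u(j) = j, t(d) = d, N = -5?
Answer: -427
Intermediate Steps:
-132 + (4*g + 3)*u(t(N)) = -132 + (4*14 + 3)*(-5) = -132 + (56 + 3)*(-5) = -132 + 59*(-5) = -132 - 295 = -427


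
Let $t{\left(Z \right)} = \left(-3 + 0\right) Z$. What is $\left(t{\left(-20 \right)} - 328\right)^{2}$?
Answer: $71824$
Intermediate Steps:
$t{\left(Z \right)} = - 3 Z$
$\left(t{\left(-20 \right)} - 328\right)^{2} = \left(\left(-3\right) \left(-20\right) - 328\right)^{2} = \left(60 - 328\right)^{2} = \left(-268\right)^{2} = 71824$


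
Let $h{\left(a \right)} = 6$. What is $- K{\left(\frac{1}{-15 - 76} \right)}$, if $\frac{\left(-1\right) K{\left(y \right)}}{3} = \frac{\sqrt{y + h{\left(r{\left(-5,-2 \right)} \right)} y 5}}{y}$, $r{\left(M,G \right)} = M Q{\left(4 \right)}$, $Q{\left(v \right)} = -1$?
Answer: $- 3 i \sqrt{2821} \approx - 159.34 i$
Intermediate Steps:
$r{\left(M,G \right)} = - M$ ($r{\left(M,G \right)} = M \left(-1\right) = - M$)
$K{\left(y \right)} = - \frac{3 \sqrt{31}}{\sqrt{y}}$ ($K{\left(y \right)} = - 3 \frac{\sqrt{y + 6 y 5}}{y} = - 3 \frac{\sqrt{y + 30 y}}{y} = - 3 \frac{\sqrt{31 y}}{y} = - 3 \frac{\sqrt{31} \sqrt{y}}{y} = - 3 \frac{\sqrt{31}}{\sqrt{y}} = - \frac{3 \sqrt{31}}{\sqrt{y}}$)
$- K{\left(\frac{1}{-15 - 76} \right)} = - \frac{\left(-3\right) \sqrt{31}}{\frac{1}{91} i \sqrt{91}} = - \left(-3\right) \sqrt{31} \left(- i \sqrt{91}\right) = - 3 i \sqrt{2821}$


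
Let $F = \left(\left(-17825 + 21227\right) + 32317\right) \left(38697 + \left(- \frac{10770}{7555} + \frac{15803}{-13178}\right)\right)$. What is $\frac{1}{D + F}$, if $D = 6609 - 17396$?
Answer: $\frac{19911958}{27520588011255393} \approx 7.2353 \cdot 10^{-10}$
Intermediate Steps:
$D = -10787$ ($D = 6609 - 17396 = -10787$)
$F = \frac{27520802801546339}{19911958}$ ($F = \left(3402 + 32317\right) \left(38697 + \left(\left(-10770\right) \frac{1}{7555} + 15803 \left(- \frac{1}{13178}\right)\right)\right) = 35719 \left(38697 - \frac{52263745}{19911958}\right) = 35719 \cdot \frac{770480774981}{19911958} = \frac{27520802801546339}{19911958} \approx 1.3821 \cdot 10^{9}$)
$\frac{1}{D + F} = \frac{1}{-10787 + \frac{27520802801546339}{19911958}} = \frac{1}{\frac{27520588011255393}{19911958}} = \frac{19911958}{27520588011255393}$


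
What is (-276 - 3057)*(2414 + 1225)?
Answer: -12128787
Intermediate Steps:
(-276 - 3057)*(2414 + 1225) = -3333*3639 = -12128787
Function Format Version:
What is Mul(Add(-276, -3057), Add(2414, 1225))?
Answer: -12128787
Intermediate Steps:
Mul(Add(-276, -3057), Add(2414, 1225)) = Mul(-3333, 3639) = -12128787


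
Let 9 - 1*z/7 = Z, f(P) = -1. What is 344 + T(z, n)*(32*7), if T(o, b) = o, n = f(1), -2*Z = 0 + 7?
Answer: 19944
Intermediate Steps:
Z = -7/2 (Z = -(0 + 7)/2 = -1/2*7 = -7/2 ≈ -3.5000)
n = -1
z = 175/2 (z = 63 - 7*(-7/2) = 63 + 49/2 = 175/2 ≈ 87.500)
344 + T(z, n)*(32*7) = 344 + 175*(32*7)/2 = 344 + (175/2)*224 = 344 + 19600 = 19944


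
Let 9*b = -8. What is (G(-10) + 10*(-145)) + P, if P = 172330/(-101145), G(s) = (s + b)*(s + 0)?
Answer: -81491408/60687 ≈ -1342.8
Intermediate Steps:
b = -8/9 (b = (⅑)*(-8) = -8/9 ≈ -0.88889)
G(s) = s*(-8/9 + s) (G(s) = (s - 8/9)*(s + 0) = (-8/9 + s)*s = s*(-8/9 + s))
P = -34466/20229 (P = 172330*(-1/101145) = -34466/20229 ≈ -1.7038)
(G(-10) + 10*(-145)) + P = ((⅑)*(-10)*(-8 + 9*(-10)) + 10*(-145)) - 34466/20229 = ((⅑)*(-10)*(-8 - 90) - 1450) - 34466/20229 = ((⅑)*(-10)*(-98) - 1450) - 34466/20229 = (980/9 - 1450) - 34466/20229 = -12070/9 - 34466/20229 = -81491408/60687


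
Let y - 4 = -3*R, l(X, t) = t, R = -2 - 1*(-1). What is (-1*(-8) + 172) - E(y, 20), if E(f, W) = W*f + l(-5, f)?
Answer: 33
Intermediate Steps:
R = -1 (R = -2 + 1 = -1)
y = 7 (y = 4 - 3*(-1) = 4 + 3 = 7)
E(f, W) = f + W*f (E(f, W) = W*f + f = f + W*f)
(-1*(-8) + 172) - E(y, 20) = (-1*(-8) + 172) - 7*(1 + 20) = (8 + 172) - 7*21 = 180 - 1*147 = 180 - 147 = 33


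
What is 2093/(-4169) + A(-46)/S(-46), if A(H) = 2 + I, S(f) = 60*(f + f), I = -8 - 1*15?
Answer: -3821937/7670960 ≈ -0.49823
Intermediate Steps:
I = -23 (I = -8 - 15 = -23)
S(f) = 120*f (S(f) = 60*(2*f) = 120*f)
A(H) = -21 (A(H) = 2 - 23 = -21)
2093/(-4169) + A(-46)/S(-46) = 2093/(-4169) - 21/(120*(-46)) = 2093*(-1/4169) - 21/(-5520) = -2093/4169 - 21*(-1/5520) = -2093/4169 + 7/1840 = -3821937/7670960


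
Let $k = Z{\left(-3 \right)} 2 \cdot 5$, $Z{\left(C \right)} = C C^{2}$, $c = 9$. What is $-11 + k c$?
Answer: $-2441$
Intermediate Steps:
$Z{\left(C \right)} = C^{3}$
$k = -270$ ($k = \left(-3\right)^{3} \cdot 2 \cdot 5 = \left(-27\right) 2 \cdot 5 = \left(-54\right) 5 = -270$)
$-11 + k c = -11 - 2430 = -2441$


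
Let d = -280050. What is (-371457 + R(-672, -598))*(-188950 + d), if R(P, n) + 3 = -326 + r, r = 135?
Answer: 174304319000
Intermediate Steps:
R(P, n) = -194 (R(P, n) = -3 + (-326 + 135) = -3 - 191 = -194)
(-371457 + R(-672, -598))*(-188950 + d) = (-371457 - 194)*(-188950 - 280050) = -371651*(-469000) = 174304319000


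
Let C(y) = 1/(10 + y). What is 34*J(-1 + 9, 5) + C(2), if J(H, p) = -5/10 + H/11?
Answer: 1031/132 ≈ 7.8106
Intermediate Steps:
J(H, p) = -½ + H/11 (J(H, p) = -5*⅒ + H*(1/11) = -½ + H/11)
34*J(-1 + 9, 5) + C(2) = 34*(-½ + (-1 + 9)/11) + 1/(10 + 2) = 34*(-½ + (1/11)*8) + 1/12 = 34*(-½ + 8/11) + 1/12 = 34*(5/22) + 1/12 = 85/11 + 1/12 = 1031/132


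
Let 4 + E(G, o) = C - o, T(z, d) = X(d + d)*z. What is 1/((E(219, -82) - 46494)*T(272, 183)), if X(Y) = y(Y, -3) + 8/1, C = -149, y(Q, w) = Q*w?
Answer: 1/13805591200 ≈ 7.2434e-11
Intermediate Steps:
X(Y) = 8 - 3*Y (X(Y) = Y*(-3) + 8/1 = -3*Y + 8*1 = -3*Y + 8 = 8 - 3*Y)
T(z, d) = z*(8 - 6*d) (T(z, d) = (8 - 3*(d + d))*z = (8 - 6*d)*z = z*(8 - 6*d))
E(G, o) = -153 - o (E(G, o) = -4 + (-149 - o) = -153 - o)
1/((E(219, -82) - 46494)*T(272, 183)) = 1/(((-153 - 1*(-82)) - 46494)*((2*272*(4 - 3*183)))) = 1/(((-153 + 82) - 46494)*((2*272*(4 - 549)))) = 1/((-71 - 46494)*((2*272*(-545)))) = 1/(-46565*(-296480)) = -1/46565*(-1/296480) = 1/13805591200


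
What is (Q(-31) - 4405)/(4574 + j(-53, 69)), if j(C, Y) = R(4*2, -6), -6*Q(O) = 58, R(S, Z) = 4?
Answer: -946/981 ≈ -0.96432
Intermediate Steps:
Q(O) = -29/3 (Q(O) = -⅙*58 = -29/3)
j(C, Y) = 4
(Q(-31) - 4405)/(4574 + j(-53, 69)) = (-29/3 - 4405)/(4574 + 4) = -13244/3/4578 = -13244/3*1/4578 = -946/981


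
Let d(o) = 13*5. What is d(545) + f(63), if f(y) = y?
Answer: 128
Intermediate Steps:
d(o) = 65
d(545) + f(63) = 65 + 63 = 128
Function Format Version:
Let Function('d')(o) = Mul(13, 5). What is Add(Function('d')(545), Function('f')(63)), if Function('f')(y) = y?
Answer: 128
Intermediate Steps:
Function('d')(o) = 65
Add(Function('d')(545), Function('f')(63)) = Add(65, 63) = 128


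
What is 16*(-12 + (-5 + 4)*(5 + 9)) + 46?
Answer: -370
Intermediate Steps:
16*(-12 + (-5 + 4)*(5 + 9)) + 46 = 16*(-12 - 1*14) + 46 = 16*(-12 - 14) + 46 = 16*(-26) + 46 = -416 + 46 = -370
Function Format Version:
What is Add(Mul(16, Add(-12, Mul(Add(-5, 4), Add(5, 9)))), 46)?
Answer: -370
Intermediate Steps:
Add(Mul(16, Add(-12, Mul(Add(-5, 4), Add(5, 9)))), 46) = Add(Mul(16, Add(-12, Mul(-1, 14))), 46) = Add(Mul(16, Add(-12, -14)), 46) = Add(Mul(16, -26), 46) = Add(-416, 46) = -370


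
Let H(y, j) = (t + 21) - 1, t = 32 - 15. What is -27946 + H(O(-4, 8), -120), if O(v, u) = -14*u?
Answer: -27909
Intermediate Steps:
t = 17
H(y, j) = 37 (H(y, j) = (17 + 21) - 1 = 38 - 1 = 37)
-27946 + H(O(-4, 8), -120) = -27946 + 37 = -27909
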